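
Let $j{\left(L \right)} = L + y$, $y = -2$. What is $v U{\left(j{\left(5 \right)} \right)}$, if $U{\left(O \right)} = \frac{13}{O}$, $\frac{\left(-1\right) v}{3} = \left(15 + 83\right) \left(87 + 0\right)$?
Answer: $-110838$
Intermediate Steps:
$j{\left(L \right)} = -2 + L$ ($j{\left(L \right)} = L - 2 = -2 + L$)
$v = -25578$ ($v = - 3 \left(15 + 83\right) \left(87 + 0\right) = - 3 \cdot 98 \cdot 87 = \left(-3\right) 8526 = -25578$)
$v U{\left(j{\left(5 \right)} \right)} = - 25578 \frac{13}{-2 + 5} = - 25578 \cdot \frac{13}{3} = - 25578 \cdot 13 \cdot \frac{1}{3} = \left(-25578\right) \frac{13}{3} = -110838$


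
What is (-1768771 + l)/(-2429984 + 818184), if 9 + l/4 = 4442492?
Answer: -16001161/1611800 ≈ -9.9275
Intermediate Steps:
l = 17769932 (l = -36 + 4*4442492 = -36 + 17769968 = 17769932)
(-1768771 + l)/(-2429984 + 818184) = (-1768771 + 17769932)/(-2429984 + 818184) = 16001161/(-1611800) = 16001161*(-1/1611800) = -16001161/1611800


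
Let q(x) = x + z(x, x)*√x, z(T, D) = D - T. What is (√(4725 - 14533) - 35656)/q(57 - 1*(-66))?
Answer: -35656/123 + 4*I*√613/123 ≈ -289.89 + 0.80517*I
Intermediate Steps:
q(x) = x (q(x) = x + (x - x)*√x = x + 0*√x = x + 0 = x)
(√(4725 - 14533) - 35656)/q(57 - 1*(-66)) = (√(4725 - 14533) - 35656)/(57 - 1*(-66)) = (√(-9808) - 35656)/(57 + 66) = (4*I*√613 - 35656)/123 = (-35656 + 4*I*√613)*(1/123) = -35656/123 + 4*I*√613/123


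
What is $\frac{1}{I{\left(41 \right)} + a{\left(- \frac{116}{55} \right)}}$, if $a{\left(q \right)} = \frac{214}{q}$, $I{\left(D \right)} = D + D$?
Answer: $- \frac{58}{1129} \approx -0.051373$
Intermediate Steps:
$I{\left(D \right)} = 2 D$
$\frac{1}{I{\left(41 \right)} + a{\left(- \frac{116}{55} \right)}} = \frac{1}{2 \cdot 41 + \frac{214}{\left(-116\right) \frac{1}{55}}} = \frac{1}{82 + \frac{214}{\left(-116\right) \frac{1}{55}}} = \frac{1}{82 + \frac{214}{- \frac{116}{55}}} = \frac{1}{82 + 214 \left(- \frac{55}{116}\right)} = \frac{1}{82 - \frac{5885}{58}} = \frac{1}{- \frac{1129}{58}} = - \frac{58}{1129}$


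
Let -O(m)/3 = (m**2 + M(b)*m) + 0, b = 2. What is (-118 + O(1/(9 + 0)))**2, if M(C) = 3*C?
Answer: 10504081/729 ≈ 14409.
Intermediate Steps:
O(m) = -18*m - 3*m**2 (O(m) = -3*((m**2 + (3*2)*m) + 0) = -3*((m**2 + 6*m) + 0) = -3*(m**2 + 6*m) = -18*m - 3*m**2)
(-118 + O(1/(9 + 0)))**2 = (-118 - 3*(6 + 1/(9 + 0))/(9 + 0))**2 = (-118 - 3*(6 + 1/9)/9)**2 = (-118 - 3*1/9*(6 + 1/9))**2 = (-118 - 3*1/9*55/9)**2 = (-118 - 55/27)**2 = (-3241/27)**2 = 10504081/729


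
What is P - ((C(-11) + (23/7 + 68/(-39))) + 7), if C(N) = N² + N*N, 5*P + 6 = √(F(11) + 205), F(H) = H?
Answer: -343628/1365 + 6*√6/5 ≈ -248.80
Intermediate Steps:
P = -6/5 + 6*√6/5 (P = -6/5 + √(11 + 205)/5 = -6/5 + √216/5 = -6/5 + (6*√6)/5 = -6/5 + 6*√6/5 ≈ 1.7394)
C(N) = 2*N² (C(N) = N² + N² = 2*N²)
P - ((C(-11) + (23/7 + 68/(-39))) + 7) = (-6/5 + 6*√6/5) - ((2*(-11)² + (23/7 + 68/(-39))) + 7) = (-6/5 + 6*√6/5) - ((2*121 + (23*(⅐) + 68*(-1/39))) + 7) = (-6/5 + 6*√6/5) - ((242 + (23/7 - 68/39)) + 7) = (-6/5 + 6*√6/5) - ((242 + 421/273) + 7) = (-6/5 + 6*√6/5) - (66487/273 + 7) = (-6/5 + 6*√6/5) - 1*68398/273 = (-6/5 + 6*√6/5) - 68398/273 = -343628/1365 + 6*√6/5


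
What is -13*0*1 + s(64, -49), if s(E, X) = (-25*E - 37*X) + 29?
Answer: 242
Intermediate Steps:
s(E, X) = 29 - 37*X - 25*E (s(E, X) = (-37*X - 25*E) + 29 = 29 - 37*X - 25*E)
-13*0*1 + s(64, -49) = -13*0*1 + (29 - 37*(-49) - 25*64) = 0*1 + (29 + 1813 - 1600) = 0 + 242 = 242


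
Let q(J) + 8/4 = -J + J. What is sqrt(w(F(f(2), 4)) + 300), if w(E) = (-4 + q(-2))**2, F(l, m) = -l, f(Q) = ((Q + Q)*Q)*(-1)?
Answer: 4*sqrt(21) ≈ 18.330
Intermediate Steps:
q(J) = -2 (q(J) = -2 + (-J + J) = -2 + 0 = -2)
f(Q) = -2*Q**2 (f(Q) = ((2*Q)*Q)*(-1) = (2*Q**2)*(-1) = -2*Q**2)
w(E) = 36 (w(E) = (-4 - 2)**2 = (-6)**2 = 36)
sqrt(w(F(f(2), 4)) + 300) = sqrt(36 + 300) = sqrt(336) = 4*sqrt(21)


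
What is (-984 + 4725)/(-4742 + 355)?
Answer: -3741/4387 ≈ -0.85275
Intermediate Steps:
(-984 + 4725)/(-4742 + 355) = 3741/(-4387) = 3741*(-1/4387) = -3741/4387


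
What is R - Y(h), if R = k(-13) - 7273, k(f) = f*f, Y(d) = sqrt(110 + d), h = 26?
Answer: -7104 - 2*sqrt(34) ≈ -7115.7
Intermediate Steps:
k(f) = f**2
R = -7104 (R = (-13)**2 - 7273 = 169 - 7273 = -7104)
R - Y(h) = -7104 - sqrt(110 + 26) = -7104 - sqrt(136) = -7104 - 2*sqrt(34)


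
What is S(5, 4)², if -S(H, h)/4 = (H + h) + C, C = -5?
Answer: 256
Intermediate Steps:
S(H, h) = 20 - 4*H - 4*h (S(H, h) = -4*((H + h) - 5) = -4*(-5 + H + h) = 20 - 4*H - 4*h)
S(5, 4)² = (20 - 4*5 - 4*4)² = (20 - 20 - 16)² = (-16)² = 256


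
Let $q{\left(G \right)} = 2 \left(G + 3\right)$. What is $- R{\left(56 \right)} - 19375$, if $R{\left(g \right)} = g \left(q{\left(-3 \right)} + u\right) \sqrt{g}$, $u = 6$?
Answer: $-19375 - 672 \sqrt{14} \approx -21889.0$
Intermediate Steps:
$q{\left(G \right)} = 6 + 2 G$ ($q{\left(G \right)} = 2 \left(3 + G\right) = 6 + 2 G$)
$R{\left(g \right)} = 6 g^{\frac{3}{2}}$ ($R{\left(g \right)} = g \left(\left(6 + 2 \left(-3\right)\right) + 6\right) \sqrt{g} = g \left(\left(6 - 6\right) + 6\right) \sqrt{g} = g \left(0 + 6\right) \sqrt{g} = g 6 \sqrt{g} = 6 g \sqrt{g} = 6 g^{\frac{3}{2}}$)
$- R{\left(56 \right)} - 19375 = - 6 \cdot 56^{\frac{3}{2}} - 19375 = - 6 \cdot 112 \sqrt{14} - 19375 = - 672 \sqrt{14} - 19375 = -19375 - 672 \sqrt{14}$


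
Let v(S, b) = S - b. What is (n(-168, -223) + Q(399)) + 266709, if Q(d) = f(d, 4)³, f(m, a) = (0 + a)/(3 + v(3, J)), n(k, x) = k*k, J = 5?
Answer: 294997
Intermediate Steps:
n(k, x) = k²
f(m, a) = a (f(m, a) = (0 + a)/(3 + (3 - 1*5)) = a/(3 + (3 - 5)) = a/(3 - 2) = a/1 = a*1 = a)
Q(d) = 64 (Q(d) = 4³ = 64)
(n(-168, -223) + Q(399)) + 266709 = ((-168)² + 64) + 266709 = (28224 + 64) + 266709 = 28288 + 266709 = 294997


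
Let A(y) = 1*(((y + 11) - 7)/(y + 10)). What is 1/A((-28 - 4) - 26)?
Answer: 8/9 ≈ 0.88889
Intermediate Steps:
A(y) = (4 + y)/(10 + y) (A(y) = 1*(((11 + y) - 7)/(10 + y)) = 1*((4 + y)/(10 + y)) = (4 + y)/(10 + y))
1/A((-28 - 4) - 26) = 1/((4 + ((-28 - 4) - 26))/(10 + ((-28 - 4) - 26))) = 1/((4 + (-32 - 26))/(10 + (-32 - 26))) = 1/((4 - 58)/(10 - 58)) = 1/(-54/(-48)) = 1/(-1/48*(-54)) = 1/(9/8) = 8/9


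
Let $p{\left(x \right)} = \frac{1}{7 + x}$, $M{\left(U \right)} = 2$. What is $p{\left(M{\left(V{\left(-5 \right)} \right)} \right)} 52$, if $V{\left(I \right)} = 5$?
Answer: $\frac{52}{9} \approx 5.7778$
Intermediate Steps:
$p{\left(M{\left(V{\left(-5 \right)} \right)} \right)} 52 = \frac{1}{7 + 2} \cdot 52 = \frac{1}{9} \cdot 52 = \frac{52}{9}$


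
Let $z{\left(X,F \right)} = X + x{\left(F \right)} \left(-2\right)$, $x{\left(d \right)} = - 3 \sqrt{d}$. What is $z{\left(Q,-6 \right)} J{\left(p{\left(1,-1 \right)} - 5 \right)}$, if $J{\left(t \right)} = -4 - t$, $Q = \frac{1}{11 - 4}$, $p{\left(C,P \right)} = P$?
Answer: $\frac{2}{7} + 12 i \sqrt{6} \approx 0.28571 + 29.394 i$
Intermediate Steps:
$Q = \frac{1}{7} \approx 0.14286$
$z{\left(X,F \right)} = X + 6 \sqrt{F}$ ($z{\left(X,F \right)} = X + - 3 \sqrt{F} \left(-2\right) = X + 6 \sqrt{F}$)
$z{\left(Q,-6 \right)} J{\left(p{\left(1,-1 \right)} - 5 \right)} = \left(\frac{1}{7} + 6 \sqrt{-6}\right) \left(-4 - \left(-1 - 5\right)\right) = \left(\frac{1}{7} + 6 i \sqrt{6}\right) \left(-4 - \left(-1 - 5\right)\right) = \left(\frac{1}{7} + 6 i \sqrt{6}\right) \left(-4 - -6\right) = \left(\frac{1}{7} + 6 i \sqrt{6}\right) \left(-4 + 6\right) = \left(\frac{1}{7} + 6 i \sqrt{6}\right) 2 = \frac{2}{7} + 12 i \sqrt{6}$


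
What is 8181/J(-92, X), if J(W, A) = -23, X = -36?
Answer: -8181/23 ≈ -355.70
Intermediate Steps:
8181/J(-92, X) = 8181/(-23) = 8181*(-1/23) = -8181/23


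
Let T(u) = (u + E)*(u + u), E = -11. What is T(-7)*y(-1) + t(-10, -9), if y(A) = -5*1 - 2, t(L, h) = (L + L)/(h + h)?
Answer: -15866/9 ≈ -1762.9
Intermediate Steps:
t(L, h) = L/h (t(L, h) = (2*L)/((2*h)) = (2*L)*(1/(2*h)) = L/h)
T(u) = 2*u*(-11 + u) (T(u) = (u - 11)*(u + u) = (-11 + u)*(2*u) = 2*u*(-11 + u))
y(A) = -7 (y(A) = -5 - 2 = -7)
T(-7)*y(-1) + t(-10, -9) = (2*(-7)*(-11 - 7))*(-7) - 10/(-9) = (2*(-7)*(-18))*(-7) - 10*(-⅑) = 252*(-7) + 10/9 = -1764 + 10/9 = -15866/9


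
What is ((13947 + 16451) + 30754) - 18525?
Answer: 42627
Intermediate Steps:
((13947 + 16451) + 30754) - 18525 = (30398 + 30754) - 18525 = 61152 - 18525 = 42627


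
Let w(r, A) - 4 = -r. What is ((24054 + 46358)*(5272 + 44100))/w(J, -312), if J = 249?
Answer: -3476381264/245 ≈ -1.4189e+7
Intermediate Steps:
w(r, A) = 4 - r
((24054 + 46358)*(5272 + 44100))/w(J, -312) = ((24054 + 46358)*(5272 + 44100))/(4 - 1*249) = (70412*49372)/(4 - 249) = 3476381264/(-245) = 3476381264*(-1/245) = -3476381264/245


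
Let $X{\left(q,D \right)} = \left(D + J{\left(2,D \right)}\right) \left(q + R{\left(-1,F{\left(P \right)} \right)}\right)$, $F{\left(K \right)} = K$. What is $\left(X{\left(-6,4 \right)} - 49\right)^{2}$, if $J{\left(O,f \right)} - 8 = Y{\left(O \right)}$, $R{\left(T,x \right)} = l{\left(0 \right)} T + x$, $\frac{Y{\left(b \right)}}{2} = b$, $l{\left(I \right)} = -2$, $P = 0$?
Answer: $12769$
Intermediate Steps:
$Y{\left(b \right)} = 2 b$
$R{\left(T,x \right)} = x - 2 T$ ($R{\left(T,x \right)} = - 2 T + x = x - 2 T$)
$J{\left(O,f \right)} = 8 + 2 O$
$X{\left(q,D \right)} = \left(2 + q\right) \left(12 + D\right)$ ($X{\left(q,D \right)} = \left(D + \left(8 + 2 \cdot 2\right)\right) \left(q + \left(0 - -2\right)\right) = \left(D + \left(8 + 4\right)\right) \left(q + \left(0 + 2\right)\right) = \left(D + 12\right) \left(q + 2\right) = \left(12 + D\right) \left(2 + q\right) = \left(2 + q\right) \left(12 + D\right)$)
$\left(X{\left(-6,4 \right)} - 49\right)^{2} = \left(\left(24 + 2 \cdot 4 + 12 \left(-6\right) + 4 \left(-6\right)\right) - 49\right)^{2} = \left(\left(24 + 8 - 72 - 24\right) - 49\right)^{2} = \left(-64 - 49\right)^{2} = \left(-113\right)^{2} = 12769$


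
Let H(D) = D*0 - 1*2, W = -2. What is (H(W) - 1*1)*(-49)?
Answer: 147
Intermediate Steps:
H(D) = -2 (H(D) = 0 - 2 = -2)
(H(W) - 1*1)*(-49) = (-2 - 1*1)*(-49) = (-2 - 1)*(-49) = -3*(-49) = 147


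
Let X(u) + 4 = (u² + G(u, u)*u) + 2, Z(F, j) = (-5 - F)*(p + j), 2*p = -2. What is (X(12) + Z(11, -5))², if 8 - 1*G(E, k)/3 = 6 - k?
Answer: 550564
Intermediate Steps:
p = -1 (p = (½)*(-2) = -1)
Z(F, j) = (-1 + j)*(-5 - F) (Z(F, j) = (-5 - F)*(-1 + j) = (-1 + j)*(-5 - F))
G(E, k) = 6 + 3*k (G(E, k) = 24 - 3*(6 - k) = 24 + (-18 + 3*k) = 6 + 3*k)
X(u) = -2 + u² + u*(6 + 3*u) (X(u) = -4 + ((u² + (6 + 3*u)*u) + 2) = -4 + ((u² + u*(6 + 3*u)) + 2) = -4 + (2 + u² + u*(6 + 3*u)) = -2 + u² + u*(6 + 3*u))
(X(12) + Z(11, -5))² = ((-2 + 4*12² + 6*12) + (5 + 11 - 5*(-5) - 1*11*(-5)))² = ((-2 + 4*144 + 72) + (5 + 11 + 25 + 55))² = ((-2 + 576 + 72) + 96)² = (646 + 96)² = 742² = 550564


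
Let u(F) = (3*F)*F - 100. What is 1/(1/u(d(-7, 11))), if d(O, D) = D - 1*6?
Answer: -25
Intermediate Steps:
d(O, D) = -6 + D (d(O, D) = D - 6 = -6 + D)
u(F) = -100 + 3*F² (u(F) = 3*F² - 100 = -100 + 3*F²)
1/(1/u(d(-7, 11))) = 1/(1/(-100 + 3*(-6 + 11)²)) = 1/(1/(-100 + 3*5²)) = 1/(1/(-100 + 3*25)) = 1/(1/(-100 + 75)) = 1/(1/(-25)) = 1/(-1/25) = -25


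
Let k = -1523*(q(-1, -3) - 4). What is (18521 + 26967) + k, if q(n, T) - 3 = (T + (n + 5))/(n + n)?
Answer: 95545/2 ≈ 47773.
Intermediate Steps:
q(n, T) = 3 + (5 + T + n)/(2*n) (q(n, T) = 3 + (T + (n + 5))/(n + n) = 3 + (T + (5 + n))/((2*n)) = 3 + (5 + T + n)*(1/(2*n)) = 3 + (5 + T + n)/(2*n))
k = 4569/2 (k = -1523*((½)*(5 - 3 + 7*(-1))/(-1) - 4) = -1523*((½)*(-1)*(5 - 3 - 7) - 4) = -1523*((½)*(-1)*(-5) - 4) = -1523*(5/2 - 4) = -1523*(-3/2) = 4569/2 ≈ 2284.5)
(18521 + 26967) + k = (18521 + 26967) + 4569/2 = 45488 + 4569/2 = 95545/2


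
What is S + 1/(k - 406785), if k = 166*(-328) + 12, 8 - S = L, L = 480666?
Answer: -221689563419/461221 ≈ -4.8066e+5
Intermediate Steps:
S = -480658 (S = 8 - 1*480666 = 8 - 480666 = -480658)
k = -54436 (k = -54448 + 12 = -54436)
S + 1/(k - 406785) = -480658 + 1/(-54436 - 406785) = -480658 + 1/(-461221) = -480658 - 1/461221 = -221689563419/461221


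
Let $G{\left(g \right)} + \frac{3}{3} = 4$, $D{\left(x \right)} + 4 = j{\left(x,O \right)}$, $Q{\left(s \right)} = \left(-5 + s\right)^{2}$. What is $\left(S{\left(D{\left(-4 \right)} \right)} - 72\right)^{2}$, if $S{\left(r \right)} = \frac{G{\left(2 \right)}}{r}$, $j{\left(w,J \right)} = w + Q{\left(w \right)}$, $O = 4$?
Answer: $\frac{27594009}{5329} \approx 5178.1$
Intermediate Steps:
$j{\left(w,J \right)} = w + \left(-5 + w\right)^{2}$
$D{\left(x \right)} = -4 + x + \left(-5 + x\right)^{2}$ ($D{\left(x \right)} = -4 + \left(x + \left(-5 + x\right)^{2}\right) = -4 + x + \left(-5 + x\right)^{2}$)
$G{\left(g \right)} = 3$ ($G{\left(g \right)} = -1 + 4 = 3$)
$S{\left(r \right)} = \frac{3}{r}$
$\left(S{\left(D{\left(-4 \right)} \right)} - 72\right)^{2} = \left(\frac{3}{-4 - 4 + \left(-5 - 4\right)^{2}} - 72\right)^{2} = \left(\frac{3}{-4 - 4 + \left(-9\right)^{2}} - 72\right)^{2} = \left(\frac{3}{-4 - 4 + 81} - 72\right)^{2} = \left(\frac{3}{73} - 72\right)^{2} = \left(- \frac{5253}{73}\right)^{2} = \frac{27594009}{5329}$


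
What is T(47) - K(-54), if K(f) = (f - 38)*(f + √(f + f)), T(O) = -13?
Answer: -4981 + 552*I*√3 ≈ -4981.0 + 956.09*I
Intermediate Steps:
K(f) = (-38 + f)*(f + √2*√f) (K(f) = (-38 + f)*(f + √(2*f)) = (-38 + f)*(f + √2*√f))
T(47) - K(-54) = -13 - ((-54)² - 38*(-54) + √2*(-54)^(3/2) - 38*√2*√(-54)) = -13 - (2916 + 2052 + √2*(-162*I*√6) - 38*√2*3*I*√6) = -13 - (2916 + 2052 - 324*I*√3 - 228*I*√3) = -13 - (4968 - 552*I*√3) = -13 + (-4968 + 552*I*√3) = -4981 + 552*I*√3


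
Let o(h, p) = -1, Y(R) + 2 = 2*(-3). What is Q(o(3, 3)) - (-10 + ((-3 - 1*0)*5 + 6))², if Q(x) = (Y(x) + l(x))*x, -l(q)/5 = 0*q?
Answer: -353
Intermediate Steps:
Y(R) = -8 (Y(R) = -2 + 2*(-3) = -2 - 6 = -8)
l(q) = 0 (l(q) = -0*q = -5*0 = 0)
Q(x) = -8*x (Q(x) = (-8 + 0)*x = -8*x)
Q(o(3, 3)) - (-10 + ((-3 - 1*0)*5 + 6))² = -8*(-1) - (-10 + ((-3 - 1*0)*5 + 6))² = 8 - (-10 + ((-3 + 0)*5 + 6))² = 8 - (-10 + (-3*5 + 6))² = 8 - (-10 + (-15 + 6))² = 8 - (-10 - 9)² = 8 - 1*(-19)² = 8 - 1*361 = 8 - 361 = -353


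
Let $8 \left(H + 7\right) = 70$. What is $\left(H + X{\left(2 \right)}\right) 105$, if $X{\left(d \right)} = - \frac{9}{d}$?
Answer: $- \frac{1155}{4} \approx -288.75$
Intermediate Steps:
$H = \frac{7}{4}$ ($H = -7 + \frac{1}{8} \cdot 70 = -7 + \frac{35}{4} = \frac{7}{4} \approx 1.75$)
$\left(H + X{\left(2 \right)}\right) 105 = \left(\frac{7}{4} - \frac{9}{2}\right) 105 = \left(- \frac{11}{4}\right) 105 = - \frac{1155}{4}$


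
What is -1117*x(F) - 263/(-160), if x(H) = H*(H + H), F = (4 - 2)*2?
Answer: -5718777/160 ≈ -35742.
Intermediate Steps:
F = 4 (F = 2*2 = 4)
x(H) = 2*H² (x(H) = H*(2*H) = 2*H²)
-1117*x(F) - 263/(-160) = -2234*4² - 263/(-160) = -2234*16 - 263*(-1/160) = -1117*32 + 263/160 = -35744 + 263/160 = -5718777/160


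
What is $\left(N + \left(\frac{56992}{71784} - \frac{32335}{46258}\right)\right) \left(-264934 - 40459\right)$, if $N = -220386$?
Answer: $\frac{27936205277466072191}{415073034} \approx 6.7304 \cdot 10^{10}$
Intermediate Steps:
$\left(N + \left(\frac{56992}{71784} - \frac{32335}{46258}\right)\right) \left(-264934 - 40459\right) = \left(-220386 + \left(\frac{56992}{71784} - \frac{32335}{46258}\right)\right) \left(-264934 - 40459\right) = \left(-220386 + \left(56992 \cdot \frac{1}{71784} - \frac{32335}{46258}\right)\right) \left(-305393\right) = \left(-220386 + \left(\frac{7124}{8973} - \frac{32335}{46258}\right)\right) \left(-305393\right) = \left(-220386 + \frac{39400037}{415073034}\right) \left(-305393\right) = \left(- \frac{91476246271087}{415073034}\right) \left(-305393\right) = \frac{27936205277466072191}{415073034}$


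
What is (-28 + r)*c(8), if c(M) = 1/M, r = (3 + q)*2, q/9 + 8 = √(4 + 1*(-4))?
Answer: -83/4 ≈ -20.750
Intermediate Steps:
q = -72 (q = -72 + 9*√(4 + 1*(-4)) = -72 + 9*√(4 - 4) = -72 + 9*√0 = -72 + 9*0 = -72 + 0 = -72)
r = -138 (r = (3 - 72)*2 = -69*2 = -138)
(-28 + r)*c(8) = (-28 - 138)/8 = -166*⅛ = -83/4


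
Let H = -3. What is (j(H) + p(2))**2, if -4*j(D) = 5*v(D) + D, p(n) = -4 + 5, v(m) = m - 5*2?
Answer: 324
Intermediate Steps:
v(m) = -10 + m (v(m) = m - 10 = -10 + m)
p(n) = 1
j(D) = 25/2 - 3*D/2 (j(D) = -(5*(-10 + D) + D)/4 = -((-50 + 5*D) + D)/4 = -(-50 + 6*D)/4 = 25/2 - 3*D/2)
(j(H) + p(2))**2 = ((25/2 - 3/2*(-3)) + 1)**2 = ((25/2 + 9/2) + 1)**2 = (17 + 1)**2 = 18**2 = 324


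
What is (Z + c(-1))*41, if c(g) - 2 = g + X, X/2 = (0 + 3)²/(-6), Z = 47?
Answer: 1845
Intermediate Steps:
X = -3 (X = 2*((0 + 3)²/(-6)) = 2*(3²*(-⅙)) = 2*(9*(-⅙)) = 2*(-3/2) = -3)
c(g) = -1 + g (c(g) = 2 + (g - 3) = 2 + (-3 + g) = -1 + g)
(Z + c(-1))*41 = (47 + (-1 - 1))*41 = (47 - 2)*41 = 45*41 = 1845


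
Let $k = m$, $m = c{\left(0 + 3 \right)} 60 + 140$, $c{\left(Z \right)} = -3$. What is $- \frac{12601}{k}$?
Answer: $\frac{12601}{40} \approx 315.02$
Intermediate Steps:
$m = -40$ ($m = \left(-3\right) 60 + 140 = -180 + 140 = -40$)
$k = -40$
$- \frac{12601}{k} = - \frac{12601}{-40} = \left(-12601\right) \left(- \frac{1}{40}\right) = \frac{12601}{40}$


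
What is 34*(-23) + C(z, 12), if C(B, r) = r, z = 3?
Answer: -770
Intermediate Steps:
34*(-23) + C(z, 12) = 34*(-23) + 12 = -782 + 12 = -770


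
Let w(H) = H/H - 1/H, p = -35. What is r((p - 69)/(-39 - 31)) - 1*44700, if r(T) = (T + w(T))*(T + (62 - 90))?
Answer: -712612868/15925 ≈ -44748.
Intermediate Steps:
w(H) = 1 - 1/H
r(T) = (-28 + T)*(T + (-1 + T)/T) (r(T) = (T + (-1 + T)/T)*(T + (62 - 90)) = (T + (-1 + T)/T)*(T - 28) = (T + (-1 + T)/T)*(-28 + T) = (-28 + T)*(T + (-1 + T)/T))
r((p - 69)/(-39 - 31)) - 1*44700 = (-29 + ((-35 - 69)/(-39 - 31))**2 - 27*(-35 - 69)/(-39 - 31) + 28/(((-35 - 69)/(-39 - 31)))) - 1*44700 = (-29 + (-104/(-70))**2 - (-2808)/(-70) + 28/((-104/(-70)))) - 44700 = (-29 + (-104*(-1/70))**2 - (-2808)*(-1)/70 + 28/((-104*(-1/70)))) - 44700 = (-29 + (52/35)**2 - 27*52/35 + 28/(52/35)) - 44700 = (-29 + 2704/1225 - 1404/35 + 28*(35/52)) - 44700 = (-29 + 2704/1225 - 1404/35 + 245/13) - 44700 = -765368/15925 - 44700 = -712612868/15925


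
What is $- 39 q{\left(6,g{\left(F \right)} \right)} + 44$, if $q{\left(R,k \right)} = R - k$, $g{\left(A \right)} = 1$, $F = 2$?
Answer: $-151$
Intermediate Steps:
$- 39 q{\left(6,g{\left(F \right)} \right)} + 44 = - 39 \left(6 - 1\right) + 44 = \left(-39\right) 5 + 44 = -195 + 44 = -151$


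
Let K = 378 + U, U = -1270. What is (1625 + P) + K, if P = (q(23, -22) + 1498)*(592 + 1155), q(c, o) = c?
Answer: 2657920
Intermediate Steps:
K = -892 (K = 378 - 1270 = -892)
P = 2657187 (P = (23 + 1498)*(592 + 1155) = 1521*1747 = 2657187)
(1625 + P) + K = (1625 + 2657187) - 892 = 2658812 - 892 = 2657920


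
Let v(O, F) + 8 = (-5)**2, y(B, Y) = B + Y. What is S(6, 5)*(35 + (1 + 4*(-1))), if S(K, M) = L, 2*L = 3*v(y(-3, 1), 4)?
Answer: 816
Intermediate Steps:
v(O, F) = 17 (v(O, F) = -8 + (-5)**2 = -8 + 25 = 17)
L = 51/2 (L = (3*17)/2 = (1/2)*51 = 51/2 ≈ 25.500)
S(K, M) = 51/2
S(6, 5)*(35 + (1 + 4*(-1))) = 51*(35 + (1 + 4*(-1)))/2 = 51*(35 + (1 - 4))/2 = 51*(35 - 3)/2 = (51/2)*32 = 816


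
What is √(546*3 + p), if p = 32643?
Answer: 3*√3809 ≈ 185.15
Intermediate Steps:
√(546*3 + p) = √(546*3 + 32643) = √(1638 + 32643) = √34281 = 3*√3809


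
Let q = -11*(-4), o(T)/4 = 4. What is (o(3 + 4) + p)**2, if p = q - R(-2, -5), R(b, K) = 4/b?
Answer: 3844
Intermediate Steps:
o(T) = 16 (o(T) = 4*4 = 16)
q = 44
p = 46 (p = 44 - 4/(-2) = 44 - 4*(-1)/2 = 44 - 1*(-2) = 44 + 2 = 46)
(o(3 + 4) + p)**2 = (16 + 46)**2 = 62**2 = 3844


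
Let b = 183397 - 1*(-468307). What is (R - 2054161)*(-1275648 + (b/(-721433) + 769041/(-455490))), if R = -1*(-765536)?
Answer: 571611989862381292825/347730706 ≈ 1.6438e+12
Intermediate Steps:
R = 765536
b = 651704 (b = 183397 + 468307 = 651704)
(R - 2054161)*(-1275648 + (b/(-721433) + 769041/(-455490))) = (765536 - 2054161)*(-1275648 + (651704/(-721433) + 769041/(-455490))) = -1288625*(-1275648 + (651704*(-1/721433) + 769041*(-1/455490))) = -1288625*(-1275648 + (-651704/721433 - 4069/2410)) = -1288625*(-1275648 - 4506117517/1738653530) = -1288625*(-2217914404354957/1738653530) = 571611989862381292825/347730706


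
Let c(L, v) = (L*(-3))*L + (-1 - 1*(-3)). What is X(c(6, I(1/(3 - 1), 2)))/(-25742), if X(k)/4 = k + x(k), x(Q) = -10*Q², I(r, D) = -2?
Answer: 224932/12871 ≈ 17.476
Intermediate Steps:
c(L, v) = 2 - 3*L² (c(L, v) = (-3*L)*L + (-1 + 3) = -3*L² + 2 = 2 - 3*L²)
X(k) = -40*k² + 4*k (X(k) = 4*(k - 10*k²) = -40*k² + 4*k)
X(c(6, I(1/(3 - 1), 2)))/(-25742) = (4*(2 - 3*6²)*(1 - 10*(2 - 3*6²)))/(-25742) = (4*(2 - 3*36)*(1 - 10*(2 - 3*36)))*(-1/25742) = (4*(2 - 108)*(1 - 10*(2 - 108)))*(-1/25742) = (4*(-106)*(1 - 10*(-106)))*(-1/25742) = (4*(-106)*(1 + 1060))*(-1/25742) = (4*(-106)*1061)*(-1/25742) = -449864*(-1/25742) = 224932/12871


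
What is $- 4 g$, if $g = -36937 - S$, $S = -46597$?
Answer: $-38640$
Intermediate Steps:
$g = 9660$ ($g = -36937 - -46597 = -36937 + 46597 = 9660$)
$- 4 g = \left(-4\right) 9660 = -38640$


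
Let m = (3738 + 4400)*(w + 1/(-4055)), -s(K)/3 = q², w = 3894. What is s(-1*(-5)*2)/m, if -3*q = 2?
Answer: -8110/192750592983 ≈ -4.2075e-8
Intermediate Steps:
q = -⅔ (q = -⅓*2 = -⅔ ≈ -0.66667)
s(K) = -4/3 (s(K) = -3*(-⅔)² = -3*4/9 = -4/3)
m = 128500395322/4055 (m = (3738 + 4400)*(3894 + 1/(-4055)) = 8138*(3894 - 1/4055) = 8138*(15790169/4055) = 128500395322/4055 ≈ 3.1689e+7)
s(-1*(-5)*2)/m = -4/(3*128500395322/4055) = -4/3*4055/128500395322 = -8110/192750592983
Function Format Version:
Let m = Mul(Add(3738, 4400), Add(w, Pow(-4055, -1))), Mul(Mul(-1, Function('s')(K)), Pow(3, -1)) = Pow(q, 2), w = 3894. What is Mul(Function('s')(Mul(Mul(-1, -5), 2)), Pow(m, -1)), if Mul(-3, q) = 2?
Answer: Rational(-8110, 192750592983) ≈ -4.2075e-8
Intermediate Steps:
q = Rational(-2, 3) (q = Mul(Rational(-1, 3), 2) = Rational(-2, 3) ≈ -0.66667)
Function('s')(K) = Rational(-4, 3) (Function('s')(K) = Mul(-3, Pow(Rational(-2, 3), 2)) = Mul(-3, Rational(4, 9)) = Rational(-4, 3))
m = Rational(128500395322, 4055) (m = Mul(Add(3738, 4400), Add(3894, Pow(-4055, -1))) = Mul(8138, Add(3894, Rational(-1, 4055))) = Mul(8138, Rational(15790169, 4055)) = Rational(128500395322, 4055) ≈ 3.1689e+7)
Mul(Function('s')(Mul(Mul(-1, -5), 2)), Pow(m, -1)) = Mul(Rational(-4, 3), Pow(Rational(128500395322, 4055), -1)) = Mul(Rational(-4, 3), Rational(4055, 128500395322)) = Rational(-8110, 192750592983)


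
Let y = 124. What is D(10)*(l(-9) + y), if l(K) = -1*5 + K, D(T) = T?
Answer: 1100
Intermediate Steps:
l(K) = -5 + K
D(10)*(l(-9) + y) = 10*((-5 - 9) + 124) = 10*(-14 + 124) = 10*110 = 1100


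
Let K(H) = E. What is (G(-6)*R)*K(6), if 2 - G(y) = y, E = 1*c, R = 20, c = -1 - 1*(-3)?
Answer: 320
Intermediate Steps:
c = 2 (c = -1 + 3 = 2)
E = 2 (E = 1*2 = 2)
K(H) = 2
G(y) = 2 - y
(G(-6)*R)*K(6) = ((2 - 1*(-6))*20)*2 = ((2 + 6)*20)*2 = (8*20)*2 = 160*2 = 320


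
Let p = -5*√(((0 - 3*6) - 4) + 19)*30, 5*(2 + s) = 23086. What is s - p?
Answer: 23076/5 + 150*I*√3 ≈ 4615.2 + 259.81*I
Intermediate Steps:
s = 23076/5 (s = -2 + (⅕)*23086 = -2 + 23086/5 = 23076/5 ≈ 4615.2)
p = -150*I*√3 (p = -5*√(((0 - 18) - 4) + 19)*30 = -5*√((-18 - 4) + 19)*30 = -5*√(-22 + 19)*30 = -5*I*√3*30 = -150*I*√3 ≈ -259.81*I)
s - p = 23076/5 - (-150)*I*√3 = 23076/5 + 150*I*√3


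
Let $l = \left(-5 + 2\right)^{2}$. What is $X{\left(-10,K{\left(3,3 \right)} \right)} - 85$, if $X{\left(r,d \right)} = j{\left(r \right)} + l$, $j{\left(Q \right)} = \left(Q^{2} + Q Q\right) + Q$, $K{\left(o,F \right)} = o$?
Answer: $114$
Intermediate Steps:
$j{\left(Q \right)} = Q + 2 Q^{2}$ ($j{\left(Q \right)} = \left(Q^{2} + Q^{2}\right) + Q = 2 Q^{2} + Q = Q + 2 Q^{2}$)
$l = 9$ ($l = \left(-3\right)^{2} = 9$)
$X{\left(r,d \right)} = 9 + r \left(1 + 2 r\right)$ ($X{\left(r,d \right)} = r \left(1 + 2 r\right) + 9 = 9 + r \left(1 + 2 r\right)$)
$X{\left(-10,K{\left(3,3 \right)} \right)} - 85 = \left(9 - 10 \left(1 + 2 \left(-10\right)\right)\right) - 85 = \left(9 - 10 \left(1 - 20\right)\right) - 85 = \left(9 - -190\right) - 85 = \left(9 + 190\right) - 85 = 199 - 85 = 114$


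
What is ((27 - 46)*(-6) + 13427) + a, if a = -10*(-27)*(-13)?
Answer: 10031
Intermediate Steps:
a = -3510 (a = 270*(-13) = -3510)
((27 - 46)*(-6) + 13427) + a = ((27 - 46)*(-6) + 13427) - 3510 = (-19*(-6) + 13427) - 3510 = (114 + 13427) - 3510 = 13541 - 3510 = 10031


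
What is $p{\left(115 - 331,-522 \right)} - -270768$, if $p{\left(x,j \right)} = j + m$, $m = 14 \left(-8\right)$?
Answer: $270134$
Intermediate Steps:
$m = -112$
$p{\left(x,j \right)} = -112 + j$ ($p{\left(x,j \right)} = j - 112 = -112 + j$)
$p{\left(115 - 331,-522 \right)} - -270768 = \left(-112 - 522\right) - -270768 = -634 + 270768 = 270134$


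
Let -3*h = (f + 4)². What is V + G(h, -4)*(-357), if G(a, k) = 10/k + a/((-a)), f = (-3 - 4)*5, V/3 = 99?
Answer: 3093/2 ≈ 1546.5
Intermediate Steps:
V = 297 (V = 3*99 = 297)
f = -35 (f = -7*5 = -35)
h = -961/3 (h = -(-35 + 4)²/3 = -⅓*(-31)² = -⅓*961 = -961/3 ≈ -320.33)
G(a, k) = -1 + 10/k (G(a, k) = 10/k + a*(-1/a) = 10/k - 1 = -1 + 10/k)
V + G(h, -4)*(-357) = 297 + ((10 - 1*(-4))/(-4))*(-357) = 297 - (10 + 4)/4*(-357) = 297 - ¼*14*(-357) = 297 - 7/2*(-357) = 297 + 2499/2 = 3093/2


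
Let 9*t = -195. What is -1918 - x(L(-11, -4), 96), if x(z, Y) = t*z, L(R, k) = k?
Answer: -6014/3 ≈ -2004.7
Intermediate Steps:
t = -65/3 (t = (1/9)*(-195) = -65/3 ≈ -21.667)
x(z, Y) = -65*z/3
-1918 - x(L(-11, -4), 96) = -1918 - (-65)*(-4)/3 = -1918 - 1*260/3 = -1918 - 260/3 = -6014/3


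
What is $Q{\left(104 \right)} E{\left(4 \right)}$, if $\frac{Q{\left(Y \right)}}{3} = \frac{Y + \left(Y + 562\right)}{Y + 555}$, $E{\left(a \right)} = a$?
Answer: $\frac{9240}{659} \approx 14.021$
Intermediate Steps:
$Q{\left(Y \right)} = \frac{3 \left(562 + 2 Y\right)}{555 + Y}$ ($Q{\left(Y \right)} = 3 \frac{Y + \left(Y + 562\right)}{Y + 555} = 3 \frac{Y + \left(562 + Y\right)}{555 + Y} = 3 \frac{562 + 2 Y}{555 + Y} = \frac{3 \left(562 + 2 Y\right)}{555 + Y}$)
$Q{\left(104 \right)} E{\left(4 \right)} = \frac{6 \left(281 + 104\right)}{555 + 104} \cdot 4 = 6 \cdot \frac{1}{659} \cdot 385 \cdot 4 = \frac{2310}{659} \cdot 4 = \frac{9240}{659}$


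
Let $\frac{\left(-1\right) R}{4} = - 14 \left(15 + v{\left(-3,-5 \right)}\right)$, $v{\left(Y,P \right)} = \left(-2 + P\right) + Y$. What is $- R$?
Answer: $-280$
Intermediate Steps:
$v{\left(Y,P \right)} = -2 + P + Y$
$R = 280$ ($R = - 4 \left(- 14 \left(15 - 10\right)\right) = - 4 \left(\left(-14\right) 5\right) = \left(-4\right) \left(-70\right) = 280$)
$- R = \left(-1\right) 280 = -280$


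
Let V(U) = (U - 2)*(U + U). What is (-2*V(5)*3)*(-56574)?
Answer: 10183320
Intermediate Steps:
V(U) = 2*U*(-2 + U) (V(U) = (-2 + U)*(2*U) = 2*U*(-2 + U))
(-2*V(5)*3)*(-56574) = (-4*5*(-2 + 5)*3)*(-56574) = (-4*5*3*3)*(-56574) = (-2*30*3)*(-56574) = -60*3*(-56574) = -180*(-56574) = 10183320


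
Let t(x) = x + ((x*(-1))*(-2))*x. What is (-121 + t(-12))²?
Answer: 24025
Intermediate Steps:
t(x) = x + 2*x² (t(x) = x + (-x*(-2))*x = x + (2*x)*x = x + 2*x²)
(-121 + t(-12))² = (-121 - 12*(1 + 2*(-12)))² = (-121 - 12*(1 - 24))² = (-121 - 12*(-23))² = (-121 + 276)² = 155² = 24025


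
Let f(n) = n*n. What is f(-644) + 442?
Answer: 415178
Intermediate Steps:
f(n) = n²
f(-644) + 442 = (-644)² + 442 = 414736 + 442 = 415178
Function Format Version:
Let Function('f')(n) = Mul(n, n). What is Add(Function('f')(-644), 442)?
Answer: 415178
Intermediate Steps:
Function('f')(n) = Pow(n, 2)
Add(Function('f')(-644), 442) = Add(Pow(-644, 2), 442) = Add(414736, 442) = 415178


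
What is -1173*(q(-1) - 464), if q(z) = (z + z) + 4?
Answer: 541926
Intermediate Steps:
q(z) = 4 + 2*z (q(z) = 2*z + 4 = 4 + 2*z)
-1173*(q(-1) - 464) = -1173*((4 + 2*(-1)) - 464) = -1173*((4 - 2) - 464) = -1173*(2 - 464) = -1173*(-462) = 541926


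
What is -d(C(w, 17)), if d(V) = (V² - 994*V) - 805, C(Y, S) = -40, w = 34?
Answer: -40555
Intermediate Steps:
d(V) = -805 + V² - 994*V
-d(C(w, 17)) = -(-805 + (-40)² - 994*(-40)) = -(-805 + 1600 + 39760) = -1*40555 = -40555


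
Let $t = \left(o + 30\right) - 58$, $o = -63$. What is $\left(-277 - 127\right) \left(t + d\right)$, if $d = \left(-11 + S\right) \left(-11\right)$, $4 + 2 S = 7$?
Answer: $-5454$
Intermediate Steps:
$S = \frac{3}{2}$ ($S = -2 + \frac{1}{2} \cdot 7 = -2 + \frac{7}{2} = \frac{3}{2} \approx 1.5$)
$d = \frac{209}{2}$ ($d = \left(-11 + \frac{3}{2}\right) \left(-11\right) = \left(- \frac{19}{2}\right) \left(-11\right) = \frac{209}{2} \approx 104.5$)
$t = -91$ ($t = \left(-63 + 30\right) - 58 = -33 - 58 = -91$)
$\left(-277 - 127\right) \left(t + d\right) = \left(-277 - 127\right) \left(-91 + \frac{209}{2}\right) = \left(-404\right) \frac{27}{2} = -5454$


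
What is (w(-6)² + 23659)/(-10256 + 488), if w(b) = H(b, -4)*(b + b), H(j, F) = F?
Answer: -25963/9768 ≈ -2.6580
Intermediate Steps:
w(b) = -8*b (w(b) = -4*(b + b) = -8*b)
(w(-6)² + 23659)/(-10256 + 488) = ((-8*(-6))² + 23659)/(-10256 + 488) = (48² + 23659)/(-9768) = (2304 + 23659)*(-1/9768) = 25963*(-1/9768) = -25963/9768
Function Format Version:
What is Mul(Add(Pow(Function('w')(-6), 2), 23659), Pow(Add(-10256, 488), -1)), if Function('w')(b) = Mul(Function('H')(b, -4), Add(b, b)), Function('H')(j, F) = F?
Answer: Rational(-25963, 9768) ≈ -2.6580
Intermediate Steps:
Function('w')(b) = Mul(-8, b) (Function('w')(b) = Mul(-4, Add(b, b)) = Mul(-4, Mul(2, b)) = Mul(-8, b))
Mul(Add(Pow(Function('w')(-6), 2), 23659), Pow(Add(-10256, 488), -1)) = Mul(Add(Pow(Mul(-8, -6), 2), 23659), Pow(Add(-10256, 488), -1)) = Mul(Add(Pow(48, 2), 23659), Pow(-9768, -1)) = Mul(Add(2304, 23659), Rational(-1, 9768)) = Mul(25963, Rational(-1, 9768)) = Rational(-25963, 9768)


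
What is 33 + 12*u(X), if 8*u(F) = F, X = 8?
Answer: 45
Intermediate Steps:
u(F) = F/8
33 + 12*u(X) = 33 + 12*((⅛)*8) = 33 + 12*1 = 33 + 12 = 45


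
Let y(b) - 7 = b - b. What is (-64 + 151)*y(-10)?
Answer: 609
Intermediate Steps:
y(b) = 7 (y(b) = 7 + (b - b) = 7 + 0 = 7)
(-64 + 151)*y(-10) = (-64 + 151)*7 = 87*7 = 609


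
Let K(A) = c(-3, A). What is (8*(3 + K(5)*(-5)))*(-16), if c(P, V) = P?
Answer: -2304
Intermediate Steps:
K(A) = -3
(8*(3 + K(5)*(-5)))*(-16) = (8*(3 - 3*(-5)))*(-16) = (8*(3 + 15))*(-16) = (8*18)*(-16) = 144*(-16) = -2304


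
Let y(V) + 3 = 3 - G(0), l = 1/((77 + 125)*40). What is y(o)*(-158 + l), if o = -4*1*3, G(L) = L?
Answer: 0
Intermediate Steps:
l = 1/8080 (l = (1/40)/202 = (1/202)*(1/40) = 1/8080 ≈ 0.00012376)
o = -12 (o = -4*3 = -12)
y(V) = 0 (y(V) = -3 + (3 - 1*0) = -3 + (3 + 0) = -3 + 3 = 0)
y(o)*(-158 + l) = 0*(-158 + 1/8080) = 0*(-1276639/8080) = 0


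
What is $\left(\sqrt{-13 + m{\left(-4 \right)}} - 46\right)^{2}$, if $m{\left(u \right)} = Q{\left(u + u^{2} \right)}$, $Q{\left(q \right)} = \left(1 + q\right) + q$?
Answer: $2128 - 184 \sqrt{3} \approx 1809.3$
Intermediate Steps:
$Q{\left(q \right)} = 1 + 2 q$
$m{\left(u \right)} = 1 + 2 u + 2 u^{2}$ ($m{\left(u \right)} = 1 + 2 \left(u + u^{2}\right) = 1 + \left(2 u + 2 u^{2}\right) = 1 + 2 u + 2 u^{2}$)
$\left(\sqrt{-13 + m{\left(-4 \right)}} - 46\right)^{2} = \left(\sqrt{-13 + \left(1 + 2 \left(-4\right) \left(1 - 4\right)\right)} - 46\right)^{2} = \left(\sqrt{-13 + \left(1 + 2 \left(-4\right) \left(-3\right)\right)} - 46\right)^{2} = \left(\sqrt{-13 + \left(1 + 24\right)} - 46\right)^{2} = \left(\sqrt{-13 + 25} - 46\right)^{2} = \left(\sqrt{12} - 46\right)^{2} = \left(2 \sqrt{3} - 46\right)^{2} = \left(-46 + 2 \sqrt{3}\right)^{2}$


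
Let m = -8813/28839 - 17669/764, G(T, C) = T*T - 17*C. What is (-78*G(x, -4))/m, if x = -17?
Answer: 47194677432/39714571 ≈ 1188.3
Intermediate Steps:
G(T, C) = T² - 17*C
m = -516289423/22032996 (m = -8813*1/28839 - 17669*1/764 = -8813/28839 - 17669/764 = -516289423/22032996 ≈ -23.433)
(-78*G(x, -4))/m = (-78*((-17)² - 17*(-4)))/(-516289423/22032996) = -78*(289 + 68)*(-22032996/516289423) = -78*357*(-22032996/516289423) = -27846*(-22032996/516289423) = 47194677432/39714571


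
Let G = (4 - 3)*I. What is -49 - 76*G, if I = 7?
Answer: -581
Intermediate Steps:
G = 7 (G = (4 - 3)*7 = 1*7 = 7)
-49 - 76*G = -49 - 76*7 = -49 - 532 = -581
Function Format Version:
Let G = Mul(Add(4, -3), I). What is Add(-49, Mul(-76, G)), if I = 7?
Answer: -581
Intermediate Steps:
G = 7 (G = Mul(Add(4, -3), 7) = Mul(1, 7) = 7)
Add(-49, Mul(-76, G)) = Add(-49, Mul(-76, 7)) = Add(-49, -532) = -581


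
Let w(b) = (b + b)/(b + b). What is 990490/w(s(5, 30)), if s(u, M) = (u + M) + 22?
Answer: 990490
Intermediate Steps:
s(u, M) = 22 + M + u (s(u, M) = (M + u) + 22 = 22 + M + u)
w(b) = 1 (w(b) = (2*b)/((2*b)) = (2*b)*(1/(2*b)) = 1)
990490/w(s(5, 30)) = 990490/1 = 990490*1 = 990490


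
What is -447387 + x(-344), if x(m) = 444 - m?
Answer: -446599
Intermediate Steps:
-447387 + x(-344) = -447387 + (444 - 1*(-344)) = -447387 + (444 + 344) = -447387 + 788 = -446599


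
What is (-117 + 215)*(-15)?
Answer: -1470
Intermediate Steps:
(-117 + 215)*(-15) = 98*(-15) = -1470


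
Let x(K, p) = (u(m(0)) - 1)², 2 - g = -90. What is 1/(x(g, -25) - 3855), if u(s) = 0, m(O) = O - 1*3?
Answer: -1/3854 ≈ -0.00025947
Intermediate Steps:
g = 92 (g = 2 - 1*(-90) = 2 + 90 = 92)
m(O) = -3 + O (m(O) = O - 3 = -3 + O)
x(K, p) = 1 (x(K, p) = (0 - 1)² = (-1)² = 1)
1/(x(g, -25) - 3855) = 1/(1 - 3855) = 1/(-3854) = -1/3854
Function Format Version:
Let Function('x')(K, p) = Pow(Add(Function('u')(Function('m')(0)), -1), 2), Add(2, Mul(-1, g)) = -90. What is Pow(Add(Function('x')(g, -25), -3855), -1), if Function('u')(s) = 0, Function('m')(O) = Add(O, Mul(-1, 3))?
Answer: Rational(-1, 3854) ≈ -0.00025947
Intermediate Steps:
g = 92 (g = Add(2, Mul(-1, -90)) = Add(2, 90) = 92)
Function('m')(O) = Add(-3, O) (Function('m')(O) = Add(O, -3) = Add(-3, O))
Function('x')(K, p) = 1 (Function('x')(K, p) = Pow(Add(0, -1), 2) = Pow(-1, 2) = 1)
Pow(Add(Function('x')(g, -25), -3855), -1) = Pow(Add(1, -3855), -1) = Pow(-3854, -1) = Rational(-1, 3854)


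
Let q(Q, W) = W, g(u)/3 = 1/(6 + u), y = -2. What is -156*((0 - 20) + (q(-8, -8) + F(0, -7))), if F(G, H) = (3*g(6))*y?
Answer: 4602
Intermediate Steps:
g(u) = 3/(6 + u)
F(G, H) = -3/2 (F(G, H) = (3*(3/(6 + 6)))*(-2) = (3*(3/12))*(-2) = (3*(3*(1/12)))*(-2) = (3*(1/4))*(-2) = (3/4)*(-2) = -3/2)
-156*((0 - 20) + (q(-8, -8) + F(0, -7))) = -156*((0 - 20) + (-8 - 3/2)) = -156*(-20 - 19/2) = -156*(-59/2) = 4602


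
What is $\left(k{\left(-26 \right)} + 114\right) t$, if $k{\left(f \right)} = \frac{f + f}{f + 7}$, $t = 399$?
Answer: $46578$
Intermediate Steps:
$k{\left(f \right)} = \frac{2 f}{7 + f}$
$\left(k{\left(-26 \right)} + 114\right) t = \left(2 \left(-26\right) \frac{1}{7 - 26} + 114\right) 399 = \left(2 \left(-26\right) \frac{1}{-19} + 114\right) 399 = \left(2 \left(-26\right) \left(- \frac{1}{19}\right) + 114\right) 399 = \left(\frac{52}{19} + 114\right) 399 = \frac{2218}{19} \cdot 399 = 46578$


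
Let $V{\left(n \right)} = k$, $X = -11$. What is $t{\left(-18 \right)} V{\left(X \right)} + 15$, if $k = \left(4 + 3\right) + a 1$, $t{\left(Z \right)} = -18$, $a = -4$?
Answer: $-39$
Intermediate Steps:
$k = 3$ ($k = \left(4 + 3\right) - 4 = 7 - 4 = 3$)
$V{\left(n \right)} = 3$
$t{\left(-18 \right)} V{\left(X \right)} + 15 = \left(-18\right) 3 + 15 = -54 + 15 = -39$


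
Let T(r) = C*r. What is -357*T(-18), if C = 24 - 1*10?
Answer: 89964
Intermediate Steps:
C = 14 (C = 24 - 10 = 14)
T(r) = 14*r
-357*T(-18) = -4998*(-18) = -357*(-252) = 89964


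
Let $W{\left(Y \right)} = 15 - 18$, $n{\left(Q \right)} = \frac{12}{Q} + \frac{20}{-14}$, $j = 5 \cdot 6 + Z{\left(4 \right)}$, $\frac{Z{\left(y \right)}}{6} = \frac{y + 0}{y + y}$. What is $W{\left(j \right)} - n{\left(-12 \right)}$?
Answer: $- \frac{4}{7} \approx -0.57143$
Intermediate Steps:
$Z{\left(y \right)} = 3$ ($Z{\left(y \right)} = 6 \frac{y + 0}{y + y} = 6 \frac{y}{2 y} = 6 y \frac{1}{2 y} = 6 \cdot \frac{1}{2} = 3$)
$j = 33$ ($j = 5 \cdot 6 + 3 = 30 + 3 = 33$)
$n{\left(Q \right)} = - \frac{10}{7} + \frac{12}{Q}$ ($n{\left(Q \right)} = \frac{12}{Q} + 20 \left(- \frac{1}{14}\right) = \frac{12}{Q} - \frac{10}{7} = - \frac{10}{7} + \frac{12}{Q}$)
$W{\left(Y \right)} = -3$ ($W{\left(Y \right)} = 15 - 18 = -3$)
$W{\left(j \right)} - n{\left(-12 \right)} = -3 - \left(- \frac{10}{7} + \frac{12}{-12}\right) = -3 - \left(- \frac{10}{7} + 12 \left(- \frac{1}{12}\right)\right) = -3 - \left(- \frac{10}{7} - 1\right) = -3 - - \frac{17}{7} = -3 + \frac{17}{7} = - \frac{4}{7}$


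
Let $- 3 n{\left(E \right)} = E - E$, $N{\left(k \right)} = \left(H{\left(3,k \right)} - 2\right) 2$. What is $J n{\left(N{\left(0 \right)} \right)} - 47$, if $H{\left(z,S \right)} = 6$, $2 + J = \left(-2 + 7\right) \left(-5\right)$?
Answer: $-47$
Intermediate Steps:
$J = -27$ ($J = -2 + \left(-2 + 7\right) \left(-5\right) = -2 + 5 \left(-5\right) = -2 - 25 = -27$)
$N{\left(k \right)} = 8$ ($N{\left(k \right)} = \left(6 - 2\right) 2 = 4 \cdot 2 = 8$)
$n{\left(E \right)} = 0$ ($n{\left(E \right)} = - \frac{E - E}{3} = \left(- \frac{1}{3}\right) 0 = 0$)
$J n{\left(N{\left(0 \right)} \right)} - 47 = \left(-27\right) 0 - 47 = 0 - 47 = -47$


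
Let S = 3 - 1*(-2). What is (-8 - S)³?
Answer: -2197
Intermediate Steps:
S = 5 (S = 3 + 2 = 5)
(-8 - S)³ = (-8 - 1*5)³ = (-8 - 5)³ = (-13)³ = -2197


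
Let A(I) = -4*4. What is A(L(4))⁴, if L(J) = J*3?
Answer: 65536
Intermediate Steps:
L(J) = 3*J
A(I) = -16
A(L(4))⁴ = (-16)⁴ = 65536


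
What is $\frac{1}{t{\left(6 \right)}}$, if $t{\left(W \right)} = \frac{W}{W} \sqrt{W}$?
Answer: $\frac{\sqrt{6}}{6} \approx 0.40825$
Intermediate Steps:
$t{\left(W \right)} = \sqrt{W}$ ($t{\left(W \right)} = 1 \sqrt{W} = \sqrt{W}$)
$\frac{1}{t{\left(6 \right)}} = \frac{1}{\sqrt{6}} = \frac{\sqrt{6}}{6}$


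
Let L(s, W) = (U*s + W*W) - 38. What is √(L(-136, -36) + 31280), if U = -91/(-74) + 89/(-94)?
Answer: 3*√10920276570/1739 ≈ 180.28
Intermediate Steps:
U = 492/1739 (U = -91*(-1/74) + 89*(-1/94) = 91/74 - 89/94 = 492/1739 ≈ 0.28292)
L(s, W) = -38 + W² + 492*s/1739 (L(s, W) = (492*s/1739 + W*W) - 38 = (492*s/1739 + W²) - 38 = (W² + 492*s/1739) - 38 = -38 + W² + 492*s/1739)
√(L(-136, -36) + 31280) = √((-38 + (-36)² + (492/1739)*(-136)) + 31280) = √((-38 + 1296 - 66912/1739) + 31280) = √(2120750/1739 + 31280) = √(56516670/1739) = 3*√10920276570/1739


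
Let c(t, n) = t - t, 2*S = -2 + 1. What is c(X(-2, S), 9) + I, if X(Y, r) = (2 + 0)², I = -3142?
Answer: -3142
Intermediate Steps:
S = -½ (S = (-2 + 1)/2 = (½)*(-1) = -½ ≈ -0.50000)
X(Y, r) = 4 (X(Y, r) = 2² = 4)
c(t, n) = 0
c(X(-2, S), 9) + I = 0 - 3142 = -3142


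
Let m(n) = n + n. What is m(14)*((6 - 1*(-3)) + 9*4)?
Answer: 1260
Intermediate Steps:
m(n) = 2*n
m(14)*((6 - 1*(-3)) + 9*4) = (2*14)*((6 - 1*(-3)) + 9*4) = 28*((6 + 3) + 36) = 28*(9 + 36) = 28*45 = 1260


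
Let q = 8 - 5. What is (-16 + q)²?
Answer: 169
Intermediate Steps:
q = 3
(-16 + q)² = (-16 + 3)² = (-13)² = 169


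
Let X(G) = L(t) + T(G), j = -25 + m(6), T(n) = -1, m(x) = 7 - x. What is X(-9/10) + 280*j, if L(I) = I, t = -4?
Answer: -6725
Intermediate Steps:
j = -24 (j = -25 + (7 - 1*6) = -25 + (7 - 6) = -25 + 1 = -24)
X(G) = -5 (X(G) = -4 - 1 = -5)
X(-9/10) + 280*j = -5 + 280*(-24) = -5 - 6720 = -6725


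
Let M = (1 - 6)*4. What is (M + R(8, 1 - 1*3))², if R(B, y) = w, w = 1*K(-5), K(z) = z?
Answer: 625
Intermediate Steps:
M = -20 (M = -5*4 = -20)
w = -5 (w = 1*(-5) = -5)
R(B, y) = -5
(M + R(8, 1 - 1*3))² = (-20 - 5)² = (-25)² = 625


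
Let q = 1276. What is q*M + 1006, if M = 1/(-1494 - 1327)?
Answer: 2836650/2821 ≈ 1005.5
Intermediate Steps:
M = -1/2821 (M = 1/(-2821) = -1/2821 ≈ -0.00035448)
q*M + 1006 = 1276*(-1/2821) + 1006 = -1276/2821 + 1006 = 2836650/2821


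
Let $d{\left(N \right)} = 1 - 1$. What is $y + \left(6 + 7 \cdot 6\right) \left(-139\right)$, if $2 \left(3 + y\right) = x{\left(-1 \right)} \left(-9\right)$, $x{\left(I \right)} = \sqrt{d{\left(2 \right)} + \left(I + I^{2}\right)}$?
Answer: $-6675$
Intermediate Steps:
$d{\left(N \right)} = 0$ ($d{\left(N \right)} = 1 - 1 = 0$)
$x{\left(I \right)} = \sqrt{I + I^{2}}$ ($x{\left(I \right)} = \sqrt{0 + \left(I + I^{2}\right)} = \sqrt{I + I^{2}}$)
$y = -3$ ($y = -3 + \frac{\sqrt{- (1 - 1)} \left(-9\right)}{2} = -3 + \frac{\sqrt{\left(-1\right) 0} \left(-9\right)}{2} = -3 + \frac{\sqrt{0} \left(-9\right)}{2} = -3 + \frac{0 \left(-9\right)}{2} = -3 + \frac{1}{2} \cdot 0 = -3 + 0 = -3$)
$y + \left(6 + 7 \cdot 6\right) \left(-139\right) = -3 + \left(6 + 7 \cdot 6\right) \left(-139\right) = -3 + \left(6 + 42\right) \left(-139\right) = -3 + 48 \left(-139\right) = -3 - 6672 = -6675$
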